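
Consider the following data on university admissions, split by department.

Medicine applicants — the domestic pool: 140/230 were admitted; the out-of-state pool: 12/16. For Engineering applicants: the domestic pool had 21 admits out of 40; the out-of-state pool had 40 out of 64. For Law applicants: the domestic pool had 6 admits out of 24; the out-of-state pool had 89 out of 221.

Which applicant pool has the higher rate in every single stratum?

the out-of-state pool

Medicine: the domestic pool 140/230 = 60.9%, the out-of-state pool 12/16 = 75.0% → the out-of-state pool
Engineering: the domestic pool 21/40 = 52.5%, the out-of-state pool 40/64 = 62.5% → the out-of-state pool
Law: the domestic pool 6/24 = 25.0%, the out-of-state pool 89/221 = 40.3% → the out-of-state pool
The out-of-state pool has the higher rate in all 3 groups.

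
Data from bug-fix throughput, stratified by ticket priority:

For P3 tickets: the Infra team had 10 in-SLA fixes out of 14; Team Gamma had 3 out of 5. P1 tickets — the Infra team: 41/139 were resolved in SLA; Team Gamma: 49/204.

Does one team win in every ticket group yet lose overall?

P3: the Infra team 10/14 = 71.4%, Team Gamma 3/5 = 60.0% → the Infra team
P1: the Infra team 41/139 = 29.5%, Team Gamma 49/204 = 24.0% → the Infra team
Overall: the Infra team 51/153 = 33.3%, Team Gamma 52/209 = 24.9% → the Infra team
The Infra team wins overall and in every ticket group — no reversal.

No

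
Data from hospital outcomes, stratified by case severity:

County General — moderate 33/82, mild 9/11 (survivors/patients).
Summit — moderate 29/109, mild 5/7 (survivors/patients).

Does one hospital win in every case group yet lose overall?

Moderate: County General 33/82 = 40.2%, Summit 29/109 = 26.6% → County General
Mild: County General 9/11 = 81.8%, Summit 5/7 = 71.4% → County General
Overall: County General 42/93 = 45.2%, Summit 34/116 = 29.3% → County General
County General wins overall and in every case group — no reversal.

No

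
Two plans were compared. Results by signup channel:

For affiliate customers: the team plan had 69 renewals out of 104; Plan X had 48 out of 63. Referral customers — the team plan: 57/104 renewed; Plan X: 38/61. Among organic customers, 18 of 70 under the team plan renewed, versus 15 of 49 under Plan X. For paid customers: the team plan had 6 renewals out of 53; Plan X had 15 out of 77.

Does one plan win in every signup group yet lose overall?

Affiliate: the team plan 69/104 = 66.3%, Plan X 48/63 = 76.2% → Plan X
Referral: the team plan 57/104 = 54.8%, Plan X 38/61 = 62.3% → Plan X
Organic: the team plan 18/70 = 25.7%, Plan X 15/49 = 30.6% → Plan X
Paid: the team plan 6/53 = 11.3%, Plan X 15/77 = 19.5% → Plan X
Overall: the team plan 150/331 = 45.3%, Plan X 116/250 = 46.4% → Plan X
Plan X wins overall and in every signup group — no reversal.

No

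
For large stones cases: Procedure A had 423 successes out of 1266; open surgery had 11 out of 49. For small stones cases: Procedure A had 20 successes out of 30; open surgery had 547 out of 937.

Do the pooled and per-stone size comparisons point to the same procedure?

No

Large stones: Procedure A 423/1266 = 33.4%, open surgery 11/49 = 22.4% → Procedure A
Small stones: Procedure A 20/30 = 66.7%, open surgery 547/937 = 58.4% → Procedure A
Overall: Procedure A 443/1296 = 34.2%, open surgery 558/986 = 56.6% → open surgery
Procedure A wins each stone group but open surgery wins overall — the comparison reverses. Procedure A's cases skew toward large stones, which has a lower base rate.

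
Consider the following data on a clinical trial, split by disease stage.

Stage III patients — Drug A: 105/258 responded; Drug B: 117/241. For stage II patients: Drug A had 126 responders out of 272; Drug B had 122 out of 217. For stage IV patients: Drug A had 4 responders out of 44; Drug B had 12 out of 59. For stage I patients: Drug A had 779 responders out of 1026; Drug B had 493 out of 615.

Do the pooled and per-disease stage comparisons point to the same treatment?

Stage III: Drug A 105/258 = 40.7%, Drug B 117/241 = 48.5% → Drug B
Stage II: Drug A 126/272 = 46.3%, Drug B 122/217 = 56.2% → Drug B
Stage IV: Drug A 4/44 = 9.1%, Drug B 12/59 = 20.3% → Drug B
Stage I: Drug A 779/1026 = 75.9%, Drug B 493/615 = 80.2% → Drug B
Overall: Drug A 1014/1600 = 63.4%, Drug B 744/1132 = 65.7% → Drug B
Drug B wins overall and in every disease group — no reversal.

Yes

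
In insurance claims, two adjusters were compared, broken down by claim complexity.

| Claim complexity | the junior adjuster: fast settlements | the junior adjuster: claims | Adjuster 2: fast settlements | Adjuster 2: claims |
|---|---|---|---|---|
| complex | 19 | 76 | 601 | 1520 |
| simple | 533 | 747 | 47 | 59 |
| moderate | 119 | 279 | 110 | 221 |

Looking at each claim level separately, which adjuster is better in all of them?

Adjuster 2

Complex: the junior adjuster 19/76 = 25.0%, Adjuster 2 601/1520 = 39.5% → Adjuster 2
Simple: the junior adjuster 533/747 = 71.4%, Adjuster 2 47/59 = 79.7% → Adjuster 2
Moderate: the junior adjuster 119/279 = 42.7%, Adjuster 2 110/221 = 49.8% → Adjuster 2
Adjuster 2 has the higher rate in all 3 groups.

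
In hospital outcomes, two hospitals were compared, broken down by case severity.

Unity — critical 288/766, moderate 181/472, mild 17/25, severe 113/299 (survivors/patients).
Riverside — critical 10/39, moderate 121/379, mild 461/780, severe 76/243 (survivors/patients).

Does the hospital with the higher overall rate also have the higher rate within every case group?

Critical: Unity 288/766 = 37.6%, Riverside 10/39 = 25.6% → Unity
Moderate: Unity 181/472 = 38.3%, Riverside 121/379 = 31.9% → Unity
Mild: Unity 17/25 = 68.0%, Riverside 461/780 = 59.1% → Unity
Severe: Unity 113/299 = 37.8%, Riverside 76/243 = 31.3% → Unity
Overall: Unity 599/1562 = 38.3%, Riverside 668/1441 = 46.4% → Riverside
Unity wins each case group but Riverside wins overall — the comparison reverses. Unity's patients skew toward critical, which has a lower base rate.

No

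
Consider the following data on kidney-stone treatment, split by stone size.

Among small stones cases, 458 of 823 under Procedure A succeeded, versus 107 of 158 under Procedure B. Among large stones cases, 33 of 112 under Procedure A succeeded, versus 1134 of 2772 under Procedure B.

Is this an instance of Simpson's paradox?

Small stones: Procedure A 458/823 = 55.7%, Procedure B 107/158 = 67.7% → Procedure B
Large stones: Procedure A 33/112 = 29.5%, Procedure B 1134/2772 = 40.9% → Procedure B
Overall: Procedure A 491/935 = 52.5%, Procedure B 1241/2930 = 42.4% → Procedure A
Procedure B wins each stone group but Procedure A wins overall — the comparison reverses. Procedure B's cases skew toward large stones, which has a lower base rate.

Yes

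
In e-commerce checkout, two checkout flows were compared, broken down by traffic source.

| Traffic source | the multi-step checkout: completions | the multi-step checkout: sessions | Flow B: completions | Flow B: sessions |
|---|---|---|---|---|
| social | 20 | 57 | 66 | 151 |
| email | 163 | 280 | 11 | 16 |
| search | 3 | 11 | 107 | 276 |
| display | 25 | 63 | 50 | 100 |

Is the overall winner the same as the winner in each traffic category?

Social: the multi-step checkout 20/57 = 35.1%, Flow B 66/151 = 43.7% → Flow B
Email: the multi-step checkout 163/280 = 58.2%, Flow B 11/16 = 68.8% → Flow B
Search: the multi-step checkout 3/11 = 27.3%, Flow B 107/276 = 38.8% → Flow B
Display: the multi-step checkout 25/63 = 39.7%, Flow B 50/100 = 50.0% → Flow B
Overall: the multi-step checkout 211/411 = 51.3%, Flow B 234/543 = 43.1% → the multi-step checkout
Flow B wins each traffic group but the multi-step checkout wins overall — the comparison reverses. Flow B's sessions skew toward search, which has a lower base rate.

No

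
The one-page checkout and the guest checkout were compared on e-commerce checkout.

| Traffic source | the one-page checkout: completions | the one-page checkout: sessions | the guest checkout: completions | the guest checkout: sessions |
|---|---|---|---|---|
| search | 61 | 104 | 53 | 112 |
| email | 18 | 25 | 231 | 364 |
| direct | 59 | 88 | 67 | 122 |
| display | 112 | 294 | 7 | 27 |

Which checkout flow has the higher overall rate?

the guest checkout

Search: the one-page checkout 61/104 = 58.7%, the guest checkout 53/112 = 47.3% → the one-page checkout
Email: the one-page checkout 18/25 = 72.0%, the guest checkout 231/364 = 63.5% → the one-page checkout
Direct: the one-page checkout 59/88 = 67.0%, the guest checkout 67/122 = 54.9% → the one-page checkout
Display: the one-page checkout 112/294 = 38.1%, the guest checkout 7/27 = 25.9% → the one-page checkout
Overall: the one-page checkout 250/511 = 48.9%, the guest checkout 358/625 = 57.3% → the guest checkout
(The one-page checkout wins every traffic group but the guest checkout wins overall — the one-page checkout's sessions skew toward the low-rate display group.)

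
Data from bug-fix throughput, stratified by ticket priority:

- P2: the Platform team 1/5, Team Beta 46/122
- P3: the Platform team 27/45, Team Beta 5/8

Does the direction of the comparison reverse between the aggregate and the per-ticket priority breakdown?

Yes

P2: the Platform team 1/5 = 20.0%, Team Beta 46/122 = 37.7% → Team Beta
P3: the Platform team 27/45 = 60.0%, Team Beta 5/8 = 62.5% → Team Beta
Overall: the Platform team 28/50 = 56.0%, Team Beta 51/130 = 39.2% → the Platform team
Team Beta wins each ticket group but the Platform team wins overall — the comparison reverses. Team Beta's tickets skew toward P2, which has a lower base rate.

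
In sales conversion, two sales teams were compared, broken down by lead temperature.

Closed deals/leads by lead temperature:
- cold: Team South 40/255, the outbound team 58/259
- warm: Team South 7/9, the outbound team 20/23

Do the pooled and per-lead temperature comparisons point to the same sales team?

Cold: Team South 40/255 = 15.7%, the outbound team 58/259 = 22.4% → the outbound team
Warm: Team South 7/9 = 77.8%, the outbound team 20/23 = 87.0% → the outbound team
Overall: Team South 47/264 = 17.8%, the outbound team 78/282 = 27.7% → the outbound team
The outbound team wins overall and in every lead group — no reversal.

Yes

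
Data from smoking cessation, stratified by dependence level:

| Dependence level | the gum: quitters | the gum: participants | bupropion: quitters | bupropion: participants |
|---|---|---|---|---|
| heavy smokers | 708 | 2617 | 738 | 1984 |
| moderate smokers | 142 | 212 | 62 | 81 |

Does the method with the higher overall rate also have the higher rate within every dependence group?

Heavy smokers: the gum 708/2617 = 27.1%, bupropion 738/1984 = 37.2% → bupropion
Moderate smokers: the gum 142/212 = 67.0%, bupropion 62/81 = 76.5% → bupropion
Overall: the gum 850/2829 = 30.0%, bupropion 800/2065 = 38.7% → bupropion
Bupropion wins overall and in every dependence group — no reversal.

Yes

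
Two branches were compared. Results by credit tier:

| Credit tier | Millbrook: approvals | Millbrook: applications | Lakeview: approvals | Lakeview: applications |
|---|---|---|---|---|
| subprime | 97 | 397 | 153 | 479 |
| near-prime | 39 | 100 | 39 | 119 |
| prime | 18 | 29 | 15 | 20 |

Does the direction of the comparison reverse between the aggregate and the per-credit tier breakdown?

Subprime: Millbrook 97/397 = 24.4%, Lakeview 153/479 = 31.9% → Lakeview
Near-prime: Millbrook 39/100 = 39.0%, Lakeview 39/119 = 32.8% → Millbrook
Prime: Millbrook 18/29 = 62.1%, Lakeview 15/20 = 75.0% → Lakeview
Overall: Millbrook 154/526 = 29.3%, Lakeview 207/618 = 33.5% → Lakeview
Neither sweeps: Millbrook wins 1 of 3 groups, Lakeview wins 2. Lakeview wins overall but not every group — no Simpson reversal.

No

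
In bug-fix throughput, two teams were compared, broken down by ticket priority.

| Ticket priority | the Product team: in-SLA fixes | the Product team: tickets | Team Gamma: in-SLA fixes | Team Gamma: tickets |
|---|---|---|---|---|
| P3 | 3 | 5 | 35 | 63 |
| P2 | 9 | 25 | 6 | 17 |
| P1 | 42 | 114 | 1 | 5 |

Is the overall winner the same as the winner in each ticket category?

No

P3: the Product team 3/5 = 60.0%, Team Gamma 35/63 = 55.6% → the Product team
P2: the Product team 9/25 = 36.0%, Team Gamma 6/17 = 35.3% → the Product team
P1: the Product team 42/114 = 36.8%, Team Gamma 1/5 = 20.0% → the Product team
Overall: the Product team 54/144 = 37.5%, Team Gamma 42/85 = 49.4% → Team Gamma
The Product team wins each ticket group but Team Gamma wins overall — the comparison reverses. The Product team's tickets skew toward P1, which has a lower base rate.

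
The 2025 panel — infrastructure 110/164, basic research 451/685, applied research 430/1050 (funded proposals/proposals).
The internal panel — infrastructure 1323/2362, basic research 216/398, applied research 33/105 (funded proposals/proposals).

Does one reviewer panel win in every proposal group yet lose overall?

Yes

Infrastructure: the 2025 panel 110/164 = 67.1%, the internal panel 1323/2362 = 56.0% → the 2025 panel
Basic research: the 2025 panel 451/685 = 65.8%, the internal panel 216/398 = 54.3% → the 2025 panel
Applied research: the 2025 panel 430/1050 = 41.0%, the internal panel 33/105 = 31.4% → the 2025 panel
Overall: the 2025 panel 991/1899 = 52.2%, the internal panel 1572/2865 = 54.9% → the internal panel
The 2025 panel wins each proposal group but the internal panel wins overall — the comparison reverses. The 2025 panel's proposals skew toward applied research, which has a lower base rate.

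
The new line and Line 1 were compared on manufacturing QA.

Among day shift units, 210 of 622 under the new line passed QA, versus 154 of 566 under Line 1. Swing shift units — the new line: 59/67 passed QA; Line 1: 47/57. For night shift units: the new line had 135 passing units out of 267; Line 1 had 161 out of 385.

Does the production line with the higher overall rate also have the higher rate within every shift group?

Day shift: the new line 210/622 = 33.8%, Line 1 154/566 = 27.2% → the new line
Swing shift: the new line 59/67 = 88.1%, Line 1 47/57 = 82.5% → the new line
Night shift: the new line 135/267 = 50.6%, Line 1 161/385 = 41.8% → the new line
Overall: the new line 404/956 = 42.3%, Line 1 362/1008 = 35.9% → the new line
The new line wins overall and in every shift group — no reversal.

Yes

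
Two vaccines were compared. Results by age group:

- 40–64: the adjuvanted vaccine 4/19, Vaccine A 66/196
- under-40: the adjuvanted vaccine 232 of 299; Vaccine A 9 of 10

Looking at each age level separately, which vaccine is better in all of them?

40–64: the adjuvanted vaccine 4/19 = 21.1%, Vaccine A 66/196 = 33.7% → Vaccine A
Under-40: the adjuvanted vaccine 232/299 = 77.6%, Vaccine A 9/10 = 90.0% → Vaccine A
Vaccine A has the higher rate in both groups.

Vaccine A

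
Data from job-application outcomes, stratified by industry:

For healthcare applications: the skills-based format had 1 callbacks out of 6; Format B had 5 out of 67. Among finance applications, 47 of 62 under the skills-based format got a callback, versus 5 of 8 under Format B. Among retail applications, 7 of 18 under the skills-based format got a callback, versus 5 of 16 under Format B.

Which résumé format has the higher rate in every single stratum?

the skills-based format

Healthcare: the skills-based format 1/6 = 16.7%, Format B 5/67 = 7.5% → the skills-based format
Finance: the skills-based format 47/62 = 75.8%, Format B 5/8 = 62.5% → the skills-based format
Retail: the skills-based format 7/18 = 38.9%, Format B 5/16 = 31.2% → the skills-based format
The skills-based format has the higher rate in all 3 groups.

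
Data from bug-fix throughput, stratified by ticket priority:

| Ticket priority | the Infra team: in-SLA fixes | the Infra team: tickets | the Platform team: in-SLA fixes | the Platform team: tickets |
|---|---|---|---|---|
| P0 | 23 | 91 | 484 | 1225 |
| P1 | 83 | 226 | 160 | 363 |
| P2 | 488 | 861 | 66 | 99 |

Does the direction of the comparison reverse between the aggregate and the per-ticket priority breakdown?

Yes

P0: the Infra team 23/91 = 25.3%, the Platform team 484/1225 = 39.5% → the Platform team
P1: the Infra team 83/226 = 36.7%, the Platform team 160/363 = 44.1% → the Platform team
P2: the Infra team 488/861 = 56.7%, the Platform team 66/99 = 66.7% → the Platform team
Overall: the Infra team 594/1178 = 50.4%, the Platform team 710/1687 = 42.1% → the Infra team
The Platform team wins each ticket group but the Infra team wins overall — the comparison reverses. The Platform team's tickets skew toward P0, which has a lower base rate.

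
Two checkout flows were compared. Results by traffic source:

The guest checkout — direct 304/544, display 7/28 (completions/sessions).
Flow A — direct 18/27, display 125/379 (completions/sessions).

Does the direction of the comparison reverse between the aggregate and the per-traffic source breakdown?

Direct: the guest checkout 304/544 = 55.9%, Flow A 18/27 = 66.7% → Flow A
Display: the guest checkout 7/28 = 25.0%, Flow A 125/379 = 33.0% → Flow A
Overall: the guest checkout 311/572 = 54.4%, Flow A 143/406 = 35.2% → the guest checkout
Flow A wins each traffic group but the guest checkout wins overall — the comparison reverses. Flow A's sessions skew toward display, which has a lower base rate.

Yes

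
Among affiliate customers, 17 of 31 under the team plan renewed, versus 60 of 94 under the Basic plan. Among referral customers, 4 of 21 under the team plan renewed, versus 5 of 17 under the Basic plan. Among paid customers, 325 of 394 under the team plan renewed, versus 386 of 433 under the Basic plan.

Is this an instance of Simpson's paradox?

Affiliate: the team plan 17/31 = 54.8%, the Basic plan 60/94 = 63.8% → the Basic plan
Referral: the team plan 4/21 = 19.0%, the Basic plan 5/17 = 29.4% → the Basic plan
Paid: the team plan 325/394 = 82.5%, the Basic plan 386/433 = 89.1% → the Basic plan
Overall: the team plan 346/446 = 77.6%, the Basic plan 451/544 = 82.9% → the Basic plan
The Basic plan wins overall and in every signup group — no reversal.

No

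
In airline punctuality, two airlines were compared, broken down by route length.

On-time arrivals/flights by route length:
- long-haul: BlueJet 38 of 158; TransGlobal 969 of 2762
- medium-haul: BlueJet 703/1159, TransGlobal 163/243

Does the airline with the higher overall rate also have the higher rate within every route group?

No

Long-haul: BlueJet 38/158 = 24.1%, TransGlobal 969/2762 = 35.1% → TransGlobal
Medium-haul: BlueJet 703/1159 = 60.7%, TransGlobal 163/243 = 67.1% → TransGlobal
Overall: BlueJet 741/1317 = 56.3%, TransGlobal 1132/3005 = 37.7% → BlueJet
TransGlobal wins each route group but BlueJet wins overall — the comparison reverses. TransGlobal's flights skew toward long-haul, which has a lower base rate.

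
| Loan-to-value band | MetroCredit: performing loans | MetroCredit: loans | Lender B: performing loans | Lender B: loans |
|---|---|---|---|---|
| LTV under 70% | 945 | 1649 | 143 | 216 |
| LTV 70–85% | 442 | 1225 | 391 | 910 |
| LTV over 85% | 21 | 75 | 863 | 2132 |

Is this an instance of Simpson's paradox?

LTV under 70%: MetroCredit 945/1649 = 57.3%, Lender B 143/216 = 66.2% → Lender B
LTV 70–85%: MetroCredit 442/1225 = 36.1%, Lender B 391/910 = 43.0% → Lender B
LTV over 85%: MetroCredit 21/75 = 28.0%, Lender B 863/2132 = 40.5% → Lender B
Overall: MetroCredit 1408/2949 = 47.7%, Lender B 1397/3258 = 42.9% → MetroCredit
Lender B wins each loan-to-value group but MetroCredit wins overall — the comparison reverses. Lender B's loans skew toward LTV over 85%, which has a lower base rate.

Yes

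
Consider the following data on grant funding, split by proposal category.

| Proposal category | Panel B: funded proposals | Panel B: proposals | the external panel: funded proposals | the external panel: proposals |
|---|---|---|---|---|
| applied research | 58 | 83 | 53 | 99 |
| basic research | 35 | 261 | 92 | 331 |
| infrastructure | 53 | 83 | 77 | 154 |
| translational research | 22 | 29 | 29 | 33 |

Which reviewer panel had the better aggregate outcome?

the external panel

Applied research: Panel B 58/83 = 69.9%, the external panel 53/99 = 53.5% → Panel B
Basic research: Panel B 35/261 = 13.4%, the external panel 92/331 = 27.8% → the external panel
Infrastructure: Panel B 53/83 = 63.9%, the external panel 77/154 = 50.0% → Panel B
Translational research: Panel B 22/29 = 75.9%, the external panel 29/33 = 87.9% → the external panel
Overall: Panel B 168/456 = 36.8%, the external panel 251/617 = 40.7% → the external panel
(Neither sweeps every proposal group, but the external panel has the higher pooled rate.)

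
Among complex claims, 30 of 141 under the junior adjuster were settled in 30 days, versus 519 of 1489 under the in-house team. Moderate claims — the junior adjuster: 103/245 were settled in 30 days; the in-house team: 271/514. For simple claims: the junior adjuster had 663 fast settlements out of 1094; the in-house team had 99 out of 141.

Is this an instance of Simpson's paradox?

Yes

Complex: the junior adjuster 30/141 = 21.3%, the in-house team 519/1489 = 34.9% → the in-house team
Moderate: the junior adjuster 103/245 = 42.0%, the in-house team 271/514 = 52.7% → the in-house team
Simple: the junior adjuster 663/1094 = 60.6%, the in-house team 99/141 = 70.2% → the in-house team
Overall: the junior adjuster 796/1480 = 53.8%, the in-house team 889/2144 = 41.5% → the junior adjuster
The in-house team wins each claim group but the junior adjuster wins overall — the comparison reverses. The in-house team's claims skew toward complex, which has a lower base rate.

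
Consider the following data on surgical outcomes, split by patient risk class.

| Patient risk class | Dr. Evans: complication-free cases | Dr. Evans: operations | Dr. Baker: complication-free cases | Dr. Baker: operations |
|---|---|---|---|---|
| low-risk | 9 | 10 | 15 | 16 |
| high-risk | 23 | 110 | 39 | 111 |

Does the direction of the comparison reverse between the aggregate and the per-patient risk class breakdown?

No

Low-risk: Dr. Evans 9/10 = 90.0%, Dr. Baker 15/16 = 93.8% → Dr. Baker
High-risk: Dr. Evans 23/110 = 20.9%, Dr. Baker 39/111 = 35.1% → Dr. Baker
Overall: Dr. Evans 32/120 = 26.7%, Dr. Baker 54/127 = 42.5% → Dr. Baker
Dr. Baker wins overall and in every patient risk group — no reversal.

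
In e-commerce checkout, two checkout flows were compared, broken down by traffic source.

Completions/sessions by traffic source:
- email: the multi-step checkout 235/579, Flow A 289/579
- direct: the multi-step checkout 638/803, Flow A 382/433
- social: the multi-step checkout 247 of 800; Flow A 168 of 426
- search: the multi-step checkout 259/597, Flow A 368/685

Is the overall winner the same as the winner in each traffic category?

Email: the multi-step checkout 235/579 = 40.6%, Flow A 289/579 = 49.9% → Flow A
Direct: the multi-step checkout 638/803 = 79.5%, Flow A 382/433 = 88.2% → Flow A
Social: the multi-step checkout 247/800 = 30.9%, Flow A 168/426 = 39.4% → Flow A
Search: the multi-step checkout 259/597 = 43.4%, Flow A 368/685 = 53.7% → Flow A
Overall: the multi-step checkout 1379/2779 = 49.6%, Flow A 1207/2123 = 56.9% → Flow A
Flow A wins overall and in every traffic group — no reversal.

Yes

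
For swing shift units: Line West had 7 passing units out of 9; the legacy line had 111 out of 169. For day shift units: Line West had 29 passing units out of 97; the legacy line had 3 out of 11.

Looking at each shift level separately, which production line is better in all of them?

Swing shift: Line West 7/9 = 77.8%, the legacy line 111/169 = 65.7% → Line West
Day shift: Line West 29/97 = 29.9%, the legacy line 3/11 = 27.3% → Line West
Line West has the higher rate in both groups.

Line West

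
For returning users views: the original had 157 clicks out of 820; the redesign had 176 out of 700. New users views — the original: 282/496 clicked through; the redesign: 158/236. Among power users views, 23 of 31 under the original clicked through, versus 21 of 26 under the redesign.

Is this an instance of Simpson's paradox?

No

Returning users: the original 157/820 = 19.1%, the redesign 176/700 = 25.1% → the redesign
New users: the original 282/496 = 56.9%, the redesign 158/236 = 66.9% → the redesign
Power users: the original 23/31 = 74.2%, the redesign 21/26 = 80.8% → the redesign
Overall: the original 462/1347 = 34.3%, the redesign 355/962 = 36.9% → the redesign
The redesign wins overall and in every user group — no reversal.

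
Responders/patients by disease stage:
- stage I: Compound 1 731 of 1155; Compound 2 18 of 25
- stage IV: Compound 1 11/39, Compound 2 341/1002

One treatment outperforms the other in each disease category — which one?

Compound 2

Stage I: Compound 1 731/1155 = 63.3%, Compound 2 18/25 = 72.0% → Compound 2
Stage IV: Compound 1 11/39 = 28.2%, Compound 2 341/1002 = 34.0% → Compound 2
Compound 2 has the higher rate in both groups.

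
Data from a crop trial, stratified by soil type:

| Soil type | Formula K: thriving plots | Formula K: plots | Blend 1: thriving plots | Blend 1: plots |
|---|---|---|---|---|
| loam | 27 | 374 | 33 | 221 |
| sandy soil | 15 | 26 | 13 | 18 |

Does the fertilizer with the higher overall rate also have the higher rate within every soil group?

Loam: Formula K 27/374 = 7.2%, Blend 1 33/221 = 14.9% → Blend 1
Sandy soil: Formula K 15/26 = 57.7%, Blend 1 13/18 = 72.2% → Blend 1
Overall: Formula K 42/400 = 10.5%, Blend 1 46/239 = 19.2% → Blend 1
Blend 1 wins overall and in every soil group — no reversal.

Yes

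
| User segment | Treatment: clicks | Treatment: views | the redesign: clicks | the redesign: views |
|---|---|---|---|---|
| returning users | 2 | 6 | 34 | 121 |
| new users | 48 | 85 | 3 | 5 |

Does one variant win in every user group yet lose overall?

No

Returning users: Treatment 2/6 = 33.3%, the redesign 34/121 = 28.1% → Treatment
New users: Treatment 48/85 = 56.5%, the redesign 3/5 = 60.0% → the redesign
Overall: Treatment 50/91 = 54.9%, the redesign 37/126 = 29.4% → Treatment
Neither sweeps: Treatment wins 1 of 2 groups, the redesign wins 1. Treatment wins overall but not every group — no Simpson reversal.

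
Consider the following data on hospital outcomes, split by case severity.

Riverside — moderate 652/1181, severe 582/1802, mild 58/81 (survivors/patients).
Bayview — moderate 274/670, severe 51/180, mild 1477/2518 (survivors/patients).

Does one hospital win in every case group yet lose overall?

Yes

Moderate: Riverside 652/1181 = 55.2%, Bayview 274/670 = 40.9% → Riverside
Severe: Riverside 582/1802 = 32.3%, Bayview 51/180 = 28.3% → Riverside
Mild: Riverside 58/81 = 71.6%, Bayview 1477/2518 = 58.7% → Riverside
Overall: Riverside 1292/3064 = 42.2%, Bayview 1802/3368 = 53.5% → Bayview
Riverside wins each case group but Bayview wins overall — the comparison reverses. Riverside's patients skew toward severe, which has a lower base rate.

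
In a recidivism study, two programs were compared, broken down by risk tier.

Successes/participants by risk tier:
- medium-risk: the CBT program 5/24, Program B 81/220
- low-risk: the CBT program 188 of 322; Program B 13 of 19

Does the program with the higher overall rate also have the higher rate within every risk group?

Medium-risk: the CBT program 5/24 = 20.8%, Program B 81/220 = 36.8% → Program B
Low-risk: the CBT program 188/322 = 58.4%, Program B 13/19 = 68.4% → Program B
Overall: the CBT program 193/346 = 55.8%, Program B 94/239 = 39.3% → the CBT program
Program B wins each risk group but the CBT program wins overall — the comparison reverses. Program B's participants skew toward medium-risk, which has a lower base rate.

No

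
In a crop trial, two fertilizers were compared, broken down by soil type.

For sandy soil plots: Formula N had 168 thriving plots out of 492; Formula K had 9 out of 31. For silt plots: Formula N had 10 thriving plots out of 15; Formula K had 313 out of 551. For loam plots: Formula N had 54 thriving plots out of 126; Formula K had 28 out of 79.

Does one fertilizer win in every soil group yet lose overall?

Yes

Sandy soil: Formula N 168/492 = 34.1%, Formula K 9/31 = 29.0% → Formula N
Silt: Formula N 10/15 = 66.7%, Formula K 313/551 = 56.8% → Formula N
Loam: Formula N 54/126 = 42.9%, Formula K 28/79 = 35.4% → Formula N
Overall: Formula N 232/633 = 36.7%, Formula K 350/661 = 53.0% → Formula K
Formula N wins each soil group but Formula K wins overall — the comparison reverses. Formula N's plots skew toward sandy soil, which has a lower base rate.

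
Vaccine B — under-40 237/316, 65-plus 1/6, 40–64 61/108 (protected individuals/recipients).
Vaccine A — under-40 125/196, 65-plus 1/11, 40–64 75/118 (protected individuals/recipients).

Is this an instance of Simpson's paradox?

Under-40: Vaccine B 237/316 = 75.0%, Vaccine A 125/196 = 63.8% → Vaccine B
65-plus: Vaccine B 1/6 = 16.7%, Vaccine A 1/11 = 9.1% → Vaccine B
40–64: Vaccine B 61/108 = 56.5%, Vaccine A 75/118 = 63.6% → Vaccine A
Overall: Vaccine B 299/430 = 69.5%, Vaccine A 201/325 = 61.8% → Vaccine B
Neither sweeps: Vaccine B wins 2 of 3 groups, Vaccine A wins 1. Vaccine B wins overall but not every group — no Simpson reversal.

No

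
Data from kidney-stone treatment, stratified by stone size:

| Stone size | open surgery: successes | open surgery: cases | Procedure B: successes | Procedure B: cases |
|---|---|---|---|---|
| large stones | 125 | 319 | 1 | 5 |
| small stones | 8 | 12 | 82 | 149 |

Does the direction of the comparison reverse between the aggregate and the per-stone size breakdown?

Yes

Large stones: open surgery 125/319 = 39.2%, Procedure B 1/5 = 20.0% → open surgery
Small stones: open surgery 8/12 = 66.7%, Procedure B 82/149 = 55.0% → open surgery
Overall: open surgery 133/331 = 40.2%, Procedure B 83/154 = 53.9% → Procedure B
Open surgery wins each stone group but Procedure B wins overall — the comparison reverses. Open surgery's cases skew toward large stones, which has a lower base rate.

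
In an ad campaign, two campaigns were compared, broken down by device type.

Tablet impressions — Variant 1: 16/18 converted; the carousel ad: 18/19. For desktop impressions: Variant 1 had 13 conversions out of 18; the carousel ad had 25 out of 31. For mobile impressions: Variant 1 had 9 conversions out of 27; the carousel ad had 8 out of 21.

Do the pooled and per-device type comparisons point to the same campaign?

Tablet: Variant 1 16/18 = 88.9%, the carousel ad 18/19 = 94.7% → the carousel ad
Desktop: Variant 1 13/18 = 72.2%, the carousel ad 25/31 = 80.6% → the carousel ad
Mobile: Variant 1 9/27 = 33.3%, the carousel ad 8/21 = 38.1% → the carousel ad
Overall: Variant 1 38/63 = 60.3%, the carousel ad 51/71 = 71.8% → the carousel ad
The carousel ad wins overall and in every device group — no reversal.

Yes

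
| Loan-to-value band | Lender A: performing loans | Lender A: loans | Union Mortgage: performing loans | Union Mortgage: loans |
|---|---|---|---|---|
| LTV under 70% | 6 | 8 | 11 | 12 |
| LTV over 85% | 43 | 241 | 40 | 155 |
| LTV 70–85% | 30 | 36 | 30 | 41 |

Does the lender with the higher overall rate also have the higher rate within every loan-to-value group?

No

LTV under 70%: Lender A 6/8 = 75.0%, Union Mortgage 11/12 = 91.7% → Union Mortgage
LTV over 85%: Lender A 43/241 = 17.8%, Union Mortgage 40/155 = 25.8% → Union Mortgage
LTV 70–85%: Lender A 30/36 = 83.3%, Union Mortgage 30/41 = 73.2% → Lender A
Overall: Lender A 79/285 = 27.7%, Union Mortgage 81/208 = 38.9% → Union Mortgage
Neither sweeps: Lender A wins 1 of 3 groups, Union Mortgage wins 2. Union Mortgage wins overall but not every group — no Simpson reversal.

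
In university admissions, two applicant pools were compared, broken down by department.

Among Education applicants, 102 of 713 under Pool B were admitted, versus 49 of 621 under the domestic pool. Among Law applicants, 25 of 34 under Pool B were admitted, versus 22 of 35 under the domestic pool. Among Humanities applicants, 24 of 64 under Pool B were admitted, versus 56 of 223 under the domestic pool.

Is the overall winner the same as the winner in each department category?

Education: Pool B 102/713 = 14.3%, the domestic pool 49/621 = 7.9% → Pool B
Law: Pool B 25/34 = 73.5%, the domestic pool 22/35 = 62.9% → Pool B
Humanities: Pool B 24/64 = 37.5%, the domestic pool 56/223 = 25.1% → Pool B
Overall: Pool B 151/811 = 18.6%, the domestic pool 127/879 = 14.4% → Pool B
Pool B wins overall and in every department group — no reversal.

Yes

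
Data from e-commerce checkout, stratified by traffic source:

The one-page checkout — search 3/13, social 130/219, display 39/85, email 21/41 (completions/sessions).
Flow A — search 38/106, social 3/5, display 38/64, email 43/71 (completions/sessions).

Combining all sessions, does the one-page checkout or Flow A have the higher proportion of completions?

the one-page checkout

Search: the one-page checkout 3/13 = 23.1%, Flow A 38/106 = 35.8% → Flow A
Social: the one-page checkout 130/219 = 59.4%, Flow A 3/5 = 60.0% → Flow A
Display: the one-page checkout 39/85 = 45.9%, Flow A 38/64 = 59.4% → Flow A
Email: the one-page checkout 21/41 = 51.2%, Flow A 43/71 = 60.6% → Flow A
Overall: the one-page checkout 193/358 = 53.9%, Flow A 122/246 = 49.6% → the one-page checkout
(Flow A wins every traffic group but the one-page checkout wins overall — Flow A's sessions skew toward the low-rate search group.)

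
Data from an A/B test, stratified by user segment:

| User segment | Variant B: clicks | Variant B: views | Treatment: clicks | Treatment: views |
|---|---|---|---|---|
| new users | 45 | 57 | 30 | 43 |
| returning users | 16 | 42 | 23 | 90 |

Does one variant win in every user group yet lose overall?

New users: Variant B 45/57 = 78.9%, Treatment 30/43 = 69.8% → Variant B
Returning users: Variant B 16/42 = 38.1%, Treatment 23/90 = 25.6% → Variant B
Overall: Variant B 61/99 = 61.6%, Treatment 53/133 = 39.8% → Variant B
Variant B wins overall and in every user group — no reversal.

No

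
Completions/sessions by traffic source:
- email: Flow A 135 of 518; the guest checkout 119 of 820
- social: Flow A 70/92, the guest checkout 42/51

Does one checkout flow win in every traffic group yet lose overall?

No

Email: Flow A 135/518 = 26.1%, the guest checkout 119/820 = 14.5% → Flow A
Social: Flow A 70/92 = 76.1%, the guest checkout 42/51 = 82.4% → the guest checkout
Overall: Flow A 205/610 = 33.6%, the guest checkout 161/871 = 18.5% → Flow A
Neither sweeps: Flow A wins 1 of 2 groups, the guest checkout wins 1. Flow A wins overall but not every group — no Simpson reversal.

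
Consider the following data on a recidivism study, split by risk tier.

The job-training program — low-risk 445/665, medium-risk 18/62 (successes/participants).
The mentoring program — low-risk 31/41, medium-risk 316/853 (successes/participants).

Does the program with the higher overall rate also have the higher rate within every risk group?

Low-risk: the job-training program 445/665 = 66.9%, the mentoring program 31/41 = 75.6% → the mentoring program
Medium-risk: the job-training program 18/62 = 29.0%, the mentoring program 316/853 = 37.0% → the mentoring program
Overall: the job-training program 463/727 = 63.7%, the mentoring program 347/894 = 38.8% → the job-training program
The mentoring program wins each risk group but the job-training program wins overall — the comparison reverses. The mentoring program's participants skew toward medium-risk, which has a lower base rate.

No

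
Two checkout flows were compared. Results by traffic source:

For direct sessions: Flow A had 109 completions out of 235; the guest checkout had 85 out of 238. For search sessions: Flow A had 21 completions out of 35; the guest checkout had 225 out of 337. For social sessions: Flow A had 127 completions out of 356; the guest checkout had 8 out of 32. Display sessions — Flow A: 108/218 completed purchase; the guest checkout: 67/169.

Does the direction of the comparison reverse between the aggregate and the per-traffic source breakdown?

No

Direct: Flow A 109/235 = 46.4%, the guest checkout 85/238 = 35.7% → Flow A
Search: Flow A 21/35 = 60.0%, the guest checkout 225/337 = 66.8% → the guest checkout
Social: Flow A 127/356 = 35.7%, the guest checkout 8/32 = 25.0% → Flow A
Display: Flow A 108/218 = 49.5%, the guest checkout 67/169 = 39.6% → Flow A
Overall: Flow A 365/844 = 43.2%, the guest checkout 385/776 = 49.6% → the guest checkout
Neither sweeps: Flow A wins 3 of 4 groups, the guest checkout wins 1. The guest checkout wins overall but not every group — no Simpson reversal.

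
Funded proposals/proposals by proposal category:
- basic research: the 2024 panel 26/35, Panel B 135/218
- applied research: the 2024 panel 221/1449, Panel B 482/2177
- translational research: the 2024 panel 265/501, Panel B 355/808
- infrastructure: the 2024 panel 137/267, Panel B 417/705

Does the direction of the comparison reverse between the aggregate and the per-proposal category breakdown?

No

Basic research: the 2024 panel 26/35 = 74.3%, Panel B 135/218 = 61.9% → the 2024 panel
Applied research: the 2024 panel 221/1449 = 15.3%, Panel B 482/2177 = 22.1% → Panel B
Translational research: the 2024 panel 265/501 = 52.9%, Panel B 355/808 = 43.9% → the 2024 panel
Infrastructure: the 2024 panel 137/267 = 51.3%, Panel B 417/705 = 59.1% → Panel B
Overall: the 2024 panel 649/2252 = 28.8%, Panel B 1389/3908 = 35.5% → Panel B
Neither sweeps: the 2024 panel wins 2 of 4 groups, Panel B wins 2. Panel B wins overall but not every group — no Simpson reversal.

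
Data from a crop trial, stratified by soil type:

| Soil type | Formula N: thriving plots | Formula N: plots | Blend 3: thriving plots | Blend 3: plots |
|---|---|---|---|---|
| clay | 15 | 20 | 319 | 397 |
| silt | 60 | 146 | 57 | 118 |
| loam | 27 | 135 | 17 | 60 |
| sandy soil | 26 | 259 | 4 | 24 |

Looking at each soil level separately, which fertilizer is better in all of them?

Blend 3

Clay: Formula N 15/20 = 75.0%, Blend 3 319/397 = 80.4% → Blend 3
Silt: Formula N 60/146 = 41.1%, Blend 3 57/118 = 48.3% → Blend 3
Loam: Formula N 27/135 = 20.0%, Blend 3 17/60 = 28.3% → Blend 3
Sandy soil: Formula N 26/259 = 10.0%, Blend 3 4/24 = 16.7% → Blend 3
Blend 3 has the higher rate in all 4 groups.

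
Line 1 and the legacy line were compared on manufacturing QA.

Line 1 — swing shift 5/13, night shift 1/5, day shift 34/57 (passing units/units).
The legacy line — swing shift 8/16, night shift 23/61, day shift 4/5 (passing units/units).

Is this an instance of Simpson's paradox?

Yes

Swing shift: Line 1 5/13 = 38.5%, the legacy line 8/16 = 50.0% → the legacy line
Night shift: Line 1 1/5 = 20.0%, the legacy line 23/61 = 37.7% → the legacy line
Day shift: Line 1 34/57 = 59.6%, the legacy line 4/5 = 80.0% → the legacy line
Overall: Line 1 40/75 = 53.3%, the legacy line 35/82 = 42.7% → Line 1
The legacy line wins each shift group but Line 1 wins overall — the comparison reverses. The legacy line's units skew toward night shift, which has a lower base rate.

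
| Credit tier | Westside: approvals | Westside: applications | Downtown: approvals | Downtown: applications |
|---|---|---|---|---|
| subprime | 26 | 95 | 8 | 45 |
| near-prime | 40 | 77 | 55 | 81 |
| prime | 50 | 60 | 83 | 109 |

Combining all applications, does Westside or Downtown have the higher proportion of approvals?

Subprime: Westside 26/95 = 27.4%, Downtown 8/45 = 17.8% → Westside
Near-prime: Westside 40/77 = 51.9%, Downtown 55/81 = 67.9% → Downtown
Prime: Westside 50/60 = 83.3%, Downtown 83/109 = 76.1% → Westside
Overall: Westside 116/232 = 50.0%, Downtown 146/235 = 62.1% → Downtown
(Neither sweeps every credit group, but Downtown has the higher pooled rate.)

Downtown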